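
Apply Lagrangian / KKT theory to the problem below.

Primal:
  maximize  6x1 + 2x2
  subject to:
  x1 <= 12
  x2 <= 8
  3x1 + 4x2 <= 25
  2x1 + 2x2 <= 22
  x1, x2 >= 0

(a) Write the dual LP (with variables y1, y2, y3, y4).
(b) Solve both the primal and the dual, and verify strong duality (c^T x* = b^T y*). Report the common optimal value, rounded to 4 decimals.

The standard primal-dual pair for 'max c^T x s.t. A x <= b, x >= 0' is:
  Dual:  min b^T y  s.t.  A^T y >= c,  y >= 0.

So the dual LP is:
  minimize  12y1 + 8y2 + 25y3 + 22y4
  subject to:
    y1 + 3y3 + 2y4 >= 6
    y2 + 4y3 + 2y4 >= 2
    y1, y2, y3, y4 >= 0

Solving the primal: x* = (8.3333, 0).
  primal value c^T x* = 50.
Solving the dual: y* = (0, 0, 2, 0).
  dual value b^T y* = 50.
Strong duality: c^T x* = b^T y*. Confirmed.

50


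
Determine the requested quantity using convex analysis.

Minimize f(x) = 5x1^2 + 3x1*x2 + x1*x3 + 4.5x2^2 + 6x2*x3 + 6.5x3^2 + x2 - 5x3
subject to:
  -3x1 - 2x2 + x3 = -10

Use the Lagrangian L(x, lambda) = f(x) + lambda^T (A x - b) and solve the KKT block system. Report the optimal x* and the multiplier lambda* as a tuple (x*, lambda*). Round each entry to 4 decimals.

Form the Lagrangian:
  L(x, lambda) = (1/2) x^T Q x + c^T x + lambda^T (A x - b)
Stationarity (grad_x L = 0): Q x + c + A^T lambda = 0.
Primal feasibility: A x = b.

This gives the KKT block system:
  [ Q   A^T ] [ x     ]   [-c ]
  [ A    0  ] [ lambda ] = [ b ]

Solving the linear system:
  x*      = (1.8533, 1.6685, -1.1033)
  lambda* = (7.4783)
  f(x*)   = 40.9837

x* = (1.8533, 1.6685, -1.1033), lambda* = (7.4783)


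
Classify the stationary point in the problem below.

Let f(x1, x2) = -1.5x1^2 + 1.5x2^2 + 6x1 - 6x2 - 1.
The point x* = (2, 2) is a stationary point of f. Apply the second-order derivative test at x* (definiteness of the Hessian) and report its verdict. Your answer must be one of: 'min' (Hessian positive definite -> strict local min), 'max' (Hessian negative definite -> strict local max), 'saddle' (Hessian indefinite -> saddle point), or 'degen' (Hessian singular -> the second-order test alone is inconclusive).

Compute the Hessian H = grad^2 f:
  H = [[-3, 0], [0, 3]]
Verify stationarity: grad f(x*) = H x* + g = (0, 0).
Eigenvalues of H: -3, 3.
Eigenvalues have mixed signs, so H is indefinite -> x* is a saddle point.

saddle


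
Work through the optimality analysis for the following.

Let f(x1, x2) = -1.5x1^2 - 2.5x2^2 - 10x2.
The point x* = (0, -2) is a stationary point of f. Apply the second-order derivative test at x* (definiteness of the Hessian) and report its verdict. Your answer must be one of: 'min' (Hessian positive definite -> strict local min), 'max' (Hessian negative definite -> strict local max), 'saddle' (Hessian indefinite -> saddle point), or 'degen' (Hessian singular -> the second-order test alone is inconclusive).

Compute the Hessian H = grad^2 f:
  H = [[-3, 0], [0, -5]]
Verify stationarity: grad f(x*) = H x* + g = (0, 0).
Eigenvalues of H: -5, -3.
Both eigenvalues < 0, so H is negative definite -> x* is a strict local max.

max


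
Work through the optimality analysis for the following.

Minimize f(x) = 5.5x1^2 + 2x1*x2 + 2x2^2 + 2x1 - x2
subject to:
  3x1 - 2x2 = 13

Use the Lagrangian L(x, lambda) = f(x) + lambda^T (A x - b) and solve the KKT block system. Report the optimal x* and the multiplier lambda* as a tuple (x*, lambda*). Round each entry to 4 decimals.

Form the Lagrangian:
  L(x, lambda) = (1/2) x^T Q x + c^T x + lambda^T (A x - b)
Stationarity (grad_x L = 0): Q x + c + A^T lambda = 0.
Primal feasibility: A x = b.

This gives the KKT block system:
  [ Q   A^T ] [ x     ]   [-c ]
  [ A    0  ] [ lambda ] = [ b ]

Solving the linear system:
  x*      = (1.9808, -3.5288)
  lambda* = (-5.5769)
  f(x*)   = 39.9952

x* = (1.9808, -3.5288), lambda* = (-5.5769)


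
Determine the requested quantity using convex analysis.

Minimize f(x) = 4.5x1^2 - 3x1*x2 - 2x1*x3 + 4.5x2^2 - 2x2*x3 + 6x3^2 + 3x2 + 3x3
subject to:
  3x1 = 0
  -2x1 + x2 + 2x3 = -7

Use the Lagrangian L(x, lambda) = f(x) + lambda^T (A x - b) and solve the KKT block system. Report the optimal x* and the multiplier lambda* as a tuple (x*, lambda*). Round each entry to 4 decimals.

Form the Lagrangian:
  L(x, lambda) = (1/2) x^T Q x + c^T x + lambda^T (A x - b)
Stationarity (grad_x L = 0): Q x + c + A^T lambda = 0.
Primal feasibility: A x = b.

This gives the KKT block system:
  [ Q   A^T ] [ x     ]   [-c ]
  [ A    0  ] [ lambda ] = [ b ]

Solving the linear system:
  x*      = (0, -2.1071, -2.4464)
  lambda* = (3.6429, 11.0714)
  f(x*)   = 31.9196

x* = (0, -2.1071, -2.4464), lambda* = (3.6429, 11.0714)


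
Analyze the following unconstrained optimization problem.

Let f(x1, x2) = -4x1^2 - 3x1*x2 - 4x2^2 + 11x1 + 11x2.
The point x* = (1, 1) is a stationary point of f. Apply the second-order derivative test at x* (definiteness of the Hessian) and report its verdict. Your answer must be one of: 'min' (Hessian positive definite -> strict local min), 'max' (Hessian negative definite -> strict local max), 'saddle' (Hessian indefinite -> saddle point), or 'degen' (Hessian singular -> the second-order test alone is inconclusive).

Compute the Hessian H = grad^2 f:
  H = [[-8, -3], [-3, -8]]
Verify stationarity: grad f(x*) = H x* + g = (0, 0).
Eigenvalues of H: -11, -5.
Both eigenvalues < 0, so H is negative definite -> x* is a strict local max.

max


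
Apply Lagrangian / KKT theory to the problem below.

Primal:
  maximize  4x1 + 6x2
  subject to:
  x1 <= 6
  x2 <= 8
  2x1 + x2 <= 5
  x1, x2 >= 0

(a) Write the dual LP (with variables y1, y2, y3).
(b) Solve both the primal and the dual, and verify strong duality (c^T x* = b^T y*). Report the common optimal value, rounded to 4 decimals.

The standard primal-dual pair for 'max c^T x s.t. A x <= b, x >= 0' is:
  Dual:  min b^T y  s.t.  A^T y >= c,  y >= 0.

So the dual LP is:
  minimize  6y1 + 8y2 + 5y3
  subject to:
    y1 + 2y3 >= 4
    y2 + y3 >= 6
    y1, y2, y3 >= 0

Solving the primal: x* = (0, 5).
  primal value c^T x* = 30.
Solving the dual: y* = (0, 0, 6).
  dual value b^T y* = 30.
Strong duality: c^T x* = b^T y*. Confirmed.

30


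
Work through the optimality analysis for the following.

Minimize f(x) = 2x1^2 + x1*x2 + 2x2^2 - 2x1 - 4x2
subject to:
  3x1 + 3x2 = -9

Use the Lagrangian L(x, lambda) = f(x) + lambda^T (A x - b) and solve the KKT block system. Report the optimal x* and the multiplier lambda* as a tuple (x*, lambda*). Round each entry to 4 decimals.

Form the Lagrangian:
  L(x, lambda) = (1/2) x^T Q x + c^T x + lambda^T (A x - b)
Stationarity (grad_x L = 0): Q x + c + A^T lambda = 0.
Primal feasibility: A x = b.

This gives the KKT block system:
  [ Q   A^T ] [ x     ]   [-c ]
  [ A    0  ] [ lambda ] = [ b ]

Solving the linear system:
  x*      = (-1.8333, -1.1667)
  lambda* = (3.5)
  f(x*)   = 19.9167

x* = (-1.8333, -1.1667), lambda* = (3.5)


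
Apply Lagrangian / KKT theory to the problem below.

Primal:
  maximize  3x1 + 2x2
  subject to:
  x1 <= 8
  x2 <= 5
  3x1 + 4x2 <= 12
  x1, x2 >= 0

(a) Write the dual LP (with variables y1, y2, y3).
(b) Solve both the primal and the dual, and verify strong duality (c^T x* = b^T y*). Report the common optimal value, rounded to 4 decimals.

The standard primal-dual pair for 'max c^T x s.t. A x <= b, x >= 0' is:
  Dual:  min b^T y  s.t.  A^T y >= c,  y >= 0.

So the dual LP is:
  minimize  8y1 + 5y2 + 12y3
  subject to:
    y1 + 3y3 >= 3
    y2 + 4y3 >= 2
    y1, y2, y3 >= 0

Solving the primal: x* = (4, 0).
  primal value c^T x* = 12.
Solving the dual: y* = (0, 0, 1).
  dual value b^T y* = 12.
Strong duality: c^T x* = b^T y*. Confirmed.

12


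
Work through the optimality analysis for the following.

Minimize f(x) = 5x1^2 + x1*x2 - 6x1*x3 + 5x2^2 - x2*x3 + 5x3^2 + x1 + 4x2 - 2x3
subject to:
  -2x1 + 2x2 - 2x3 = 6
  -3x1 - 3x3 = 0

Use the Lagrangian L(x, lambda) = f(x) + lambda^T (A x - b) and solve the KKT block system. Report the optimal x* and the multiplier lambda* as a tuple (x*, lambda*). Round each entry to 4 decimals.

Form the Lagrangian:
  L(x, lambda) = (1/2) x^T Q x + c^T x + lambda^T (A x - b)
Stationarity (grad_x L = 0): Q x + c + A^T lambda = 0.
Primal feasibility: A x = b.

This gives the KKT block system:
  [ Q   A^T ] [ x     ]   [-c ]
  [ A    0  ] [ lambda ] = [ b ]

Solving the linear system:
  x*      = (-0.2812, 3, 0.2813)
  lambda* = (-16.7188, 10.9792)
  f(x*)   = 55.7344

x* = (-0.2812, 3, 0.2813), lambda* = (-16.7188, 10.9792)


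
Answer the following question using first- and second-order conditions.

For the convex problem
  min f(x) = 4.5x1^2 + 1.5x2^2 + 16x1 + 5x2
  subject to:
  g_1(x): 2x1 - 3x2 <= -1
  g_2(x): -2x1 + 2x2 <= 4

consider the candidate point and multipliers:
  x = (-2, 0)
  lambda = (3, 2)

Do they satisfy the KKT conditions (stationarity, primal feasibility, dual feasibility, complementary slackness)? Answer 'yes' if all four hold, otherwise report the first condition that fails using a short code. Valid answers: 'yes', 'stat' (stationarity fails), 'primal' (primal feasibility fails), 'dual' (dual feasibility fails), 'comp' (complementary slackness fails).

Gradient of f: grad f(x) = Q x + c = (-2, 5)
Constraint values g_i(x) = a_i^T x - b_i:
  g_1((-2, 0)) = -3
  g_2((-2, 0)) = 0
Stationarity residual: grad f(x) + sum_i lambda_i a_i = (0, 0)
  -> stationarity OK
Primal feasibility (all g_i <= 0): OK
Dual feasibility (all lambda_i >= 0): OK
Complementary slackness (lambda_i * g_i(x) = 0 for all i): FAILS

Verdict: the first failing condition is complementary_slackness -> comp.

comp


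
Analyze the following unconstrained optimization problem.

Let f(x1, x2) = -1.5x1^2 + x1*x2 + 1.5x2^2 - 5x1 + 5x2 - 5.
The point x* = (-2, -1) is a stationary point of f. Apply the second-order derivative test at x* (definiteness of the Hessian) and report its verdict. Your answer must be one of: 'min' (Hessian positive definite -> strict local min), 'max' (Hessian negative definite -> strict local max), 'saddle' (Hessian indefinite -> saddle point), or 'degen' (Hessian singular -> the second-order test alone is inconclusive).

Compute the Hessian H = grad^2 f:
  H = [[-3, 1], [1, 3]]
Verify stationarity: grad f(x*) = H x* + g = (0, 0).
Eigenvalues of H: -3.1623, 3.1623.
Eigenvalues have mixed signs, so H is indefinite -> x* is a saddle point.

saddle


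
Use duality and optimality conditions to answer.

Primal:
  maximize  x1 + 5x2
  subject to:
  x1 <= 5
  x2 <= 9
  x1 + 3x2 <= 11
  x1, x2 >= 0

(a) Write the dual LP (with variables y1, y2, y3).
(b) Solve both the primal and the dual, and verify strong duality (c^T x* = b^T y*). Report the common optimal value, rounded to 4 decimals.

The standard primal-dual pair for 'max c^T x s.t. A x <= b, x >= 0' is:
  Dual:  min b^T y  s.t.  A^T y >= c,  y >= 0.

So the dual LP is:
  minimize  5y1 + 9y2 + 11y3
  subject to:
    y1 + y3 >= 1
    y2 + 3y3 >= 5
    y1, y2, y3 >= 0

Solving the primal: x* = (0, 3.6667).
  primal value c^T x* = 18.3333.
Solving the dual: y* = (0, 0, 1.6667).
  dual value b^T y* = 18.3333.
Strong duality: c^T x* = b^T y*. Confirmed.

18.3333


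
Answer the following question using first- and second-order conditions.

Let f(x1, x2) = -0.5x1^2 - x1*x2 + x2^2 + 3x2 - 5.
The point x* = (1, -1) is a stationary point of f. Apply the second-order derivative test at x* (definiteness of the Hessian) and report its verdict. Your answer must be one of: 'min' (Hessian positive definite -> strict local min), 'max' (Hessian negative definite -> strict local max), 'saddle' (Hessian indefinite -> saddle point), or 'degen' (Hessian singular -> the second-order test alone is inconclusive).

Compute the Hessian H = grad^2 f:
  H = [[-1, -1], [-1, 2]]
Verify stationarity: grad f(x*) = H x* + g = (0, 0).
Eigenvalues of H: -1.3028, 2.3028.
Eigenvalues have mixed signs, so H is indefinite -> x* is a saddle point.

saddle


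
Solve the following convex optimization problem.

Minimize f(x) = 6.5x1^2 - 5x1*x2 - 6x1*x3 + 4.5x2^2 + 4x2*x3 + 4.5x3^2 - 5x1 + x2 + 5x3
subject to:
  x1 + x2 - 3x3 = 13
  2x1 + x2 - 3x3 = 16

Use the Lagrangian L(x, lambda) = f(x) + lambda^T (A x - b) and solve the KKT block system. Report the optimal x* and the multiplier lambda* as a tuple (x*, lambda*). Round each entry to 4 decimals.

Form the Lagrangian:
  L(x, lambda) = (1/2) x^T Q x + c^T x + lambda^T (A x - b)
Stationarity (grad_x L = 0): Q x + c + A^T lambda = 0.
Primal feasibility: A x = b.

This gives the KKT block system:
  [ Q   A^T ] [ x     ]   [-c ]
  [ A    0  ] [ lambda ] = [ b ]

Solving the linear system:
  x*      = (3, 3.2895, -2.2368)
  lambda* = (17.6579, -24.3158)
  f(x*)   = 68.3026

x* = (3, 3.2895, -2.2368), lambda* = (17.6579, -24.3158)


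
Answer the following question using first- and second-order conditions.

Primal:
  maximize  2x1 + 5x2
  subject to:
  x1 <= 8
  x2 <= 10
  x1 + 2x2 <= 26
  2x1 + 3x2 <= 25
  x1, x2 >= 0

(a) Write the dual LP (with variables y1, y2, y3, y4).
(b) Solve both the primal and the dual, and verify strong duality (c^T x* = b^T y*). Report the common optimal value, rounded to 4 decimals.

The standard primal-dual pair for 'max c^T x s.t. A x <= b, x >= 0' is:
  Dual:  min b^T y  s.t.  A^T y >= c,  y >= 0.

So the dual LP is:
  minimize  8y1 + 10y2 + 26y3 + 25y4
  subject to:
    y1 + y3 + 2y4 >= 2
    y2 + 2y3 + 3y4 >= 5
    y1, y2, y3, y4 >= 0

Solving the primal: x* = (0, 8.3333).
  primal value c^T x* = 41.6667.
Solving the dual: y* = (0, 0, 0, 1.6667).
  dual value b^T y* = 41.6667.
Strong duality: c^T x* = b^T y*. Confirmed.

41.6667


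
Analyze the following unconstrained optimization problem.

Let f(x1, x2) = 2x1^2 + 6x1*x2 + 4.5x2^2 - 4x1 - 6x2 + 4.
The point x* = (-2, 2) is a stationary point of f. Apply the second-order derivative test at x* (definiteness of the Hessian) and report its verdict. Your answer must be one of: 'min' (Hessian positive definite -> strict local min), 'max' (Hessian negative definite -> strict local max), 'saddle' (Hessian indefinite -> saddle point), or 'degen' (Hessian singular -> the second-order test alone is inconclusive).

Compute the Hessian H = grad^2 f:
  H = [[4, 6], [6, 9]]
Verify stationarity: grad f(x*) = H x* + g = (0, 0).
Eigenvalues of H: 0, 13.
H has a zero eigenvalue (singular; positive semidefinite but not definite), so H is neither positive definite, negative definite, nor indefinite. The second-order test alone is inconclusive -> degen.
(Indeed, f is constant along the null direction of H through x*, so x* is not a strict local extremum.)

degen


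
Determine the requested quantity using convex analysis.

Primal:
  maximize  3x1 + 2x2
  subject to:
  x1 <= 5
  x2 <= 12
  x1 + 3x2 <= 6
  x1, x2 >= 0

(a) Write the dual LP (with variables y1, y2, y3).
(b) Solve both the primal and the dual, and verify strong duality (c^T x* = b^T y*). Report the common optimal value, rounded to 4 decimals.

The standard primal-dual pair for 'max c^T x s.t. A x <= b, x >= 0' is:
  Dual:  min b^T y  s.t.  A^T y >= c,  y >= 0.

So the dual LP is:
  minimize  5y1 + 12y2 + 6y3
  subject to:
    y1 + y3 >= 3
    y2 + 3y3 >= 2
    y1, y2, y3 >= 0

Solving the primal: x* = (5, 0.3333).
  primal value c^T x* = 15.6667.
Solving the dual: y* = (2.3333, 0, 0.6667).
  dual value b^T y* = 15.6667.
Strong duality: c^T x* = b^T y*. Confirmed.

15.6667


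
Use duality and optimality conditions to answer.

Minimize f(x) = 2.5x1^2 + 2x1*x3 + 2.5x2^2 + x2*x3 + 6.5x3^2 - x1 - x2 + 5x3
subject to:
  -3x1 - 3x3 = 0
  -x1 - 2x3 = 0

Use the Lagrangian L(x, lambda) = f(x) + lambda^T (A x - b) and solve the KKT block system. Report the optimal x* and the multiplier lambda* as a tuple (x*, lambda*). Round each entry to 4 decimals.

Form the Lagrangian:
  L(x, lambda) = (1/2) x^T Q x + c^T x + lambda^T (A x - b)
Stationarity (grad_x L = 0): Q x + c + A^T lambda = 0.
Primal feasibility: A x = b.

This gives the KKT block system:
  [ Q   A^T ] [ x     ]   [-c ]
  [ A    0  ] [ lambda ] = [ b ]

Solving the linear system:
  x*      = (0, 0.2, 0)
  lambda* = (-2.4, 6.2)
  f(x*)   = -0.1

x* = (0, 0.2, 0), lambda* = (-2.4, 6.2)


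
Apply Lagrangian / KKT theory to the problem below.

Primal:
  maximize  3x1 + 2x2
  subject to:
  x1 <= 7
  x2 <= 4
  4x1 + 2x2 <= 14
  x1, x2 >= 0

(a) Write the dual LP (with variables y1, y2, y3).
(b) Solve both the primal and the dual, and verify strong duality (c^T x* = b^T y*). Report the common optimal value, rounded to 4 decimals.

The standard primal-dual pair for 'max c^T x s.t. A x <= b, x >= 0' is:
  Dual:  min b^T y  s.t.  A^T y >= c,  y >= 0.

So the dual LP is:
  minimize  7y1 + 4y2 + 14y3
  subject to:
    y1 + 4y3 >= 3
    y2 + 2y3 >= 2
    y1, y2, y3 >= 0

Solving the primal: x* = (1.5, 4).
  primal value c^T x* = 12.5.
Solving the dual: y* = (0, 0.5, 0.75).
  dual value b^T y* = 12.5.
Strong duality: c^T x* = b^T y*. Confirmed.

12.5


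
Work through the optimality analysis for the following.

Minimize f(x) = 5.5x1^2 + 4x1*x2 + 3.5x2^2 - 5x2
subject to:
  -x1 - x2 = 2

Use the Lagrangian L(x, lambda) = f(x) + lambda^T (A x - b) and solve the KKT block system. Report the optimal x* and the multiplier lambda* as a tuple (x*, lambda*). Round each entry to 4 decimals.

Form the Lagrangian:
  L(x, lambda) = (1/2) x^T Q x + c^T x + lambda^T (A x - b)
Stationarity (grad_x L = 0): Q x + c + A^T lambda = 0.
Primal feasibility: A x = b.

This gives the KKT block system:
  [ Q   A^T ] [ x     ]   [-c ]
  [ A    0  ] [ lambda ] = [ b ]

Solving the linear system:
  x*      = (-1.1, -0.9)
  lambda* = (-15.7)
  f(x*)   = 17.95

x* = (-1.1, -0.9), lambda* = (-15.7)


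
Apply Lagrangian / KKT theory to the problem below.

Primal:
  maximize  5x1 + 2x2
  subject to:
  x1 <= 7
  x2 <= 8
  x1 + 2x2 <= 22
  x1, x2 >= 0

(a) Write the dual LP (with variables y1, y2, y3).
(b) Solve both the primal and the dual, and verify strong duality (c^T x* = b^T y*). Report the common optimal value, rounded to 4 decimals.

The standard primal-dual pair for 'max c^T x s.t. A x <= b, x >= 0' is:
  Dual:  min b^T y  s.t.  A^T y >= c,  y >= 0.

So the dual LP is:
  minimize  7y1 + 8y2 + 22y3
  subject to:
    y1 + y3 >= 5
    y2 + 2y3 >= 2
    y1, y2, y3 >= 0

Solving the primal: x* = (7, 7.5).
  primal value c^T x* = 50.
Solving the dual: y* = (4, 0, 1).
  dual value b^T y* = 50.
Strong duality: c^T x* = b^T y*. Confirmed.

50


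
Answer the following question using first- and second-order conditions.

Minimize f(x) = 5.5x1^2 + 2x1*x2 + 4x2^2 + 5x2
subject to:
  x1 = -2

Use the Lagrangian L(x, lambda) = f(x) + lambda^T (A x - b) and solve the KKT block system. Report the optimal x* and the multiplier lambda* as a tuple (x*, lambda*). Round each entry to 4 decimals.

Form the Lagrangian:
  L(x, lambda) = (1/2) x^T Q x + c^T x + lambda^T (A x - b)
Stationarity (grad_x L = 0): Q x + c + A^T lambda = 0.
Primal feasibility: A x = b.

This gives the KKT block system:
  [ Q   A^T ] [ x     ]   [-c ]
  [ A    0  ] [ lambda ] = [ b ]

Solving the linear system:
  x*      = (-2, -0.125)
  lambda* = (22.25)
  f(x*)   = 21.9375

x* = (-2, -0.125), lambda* = (22.25)


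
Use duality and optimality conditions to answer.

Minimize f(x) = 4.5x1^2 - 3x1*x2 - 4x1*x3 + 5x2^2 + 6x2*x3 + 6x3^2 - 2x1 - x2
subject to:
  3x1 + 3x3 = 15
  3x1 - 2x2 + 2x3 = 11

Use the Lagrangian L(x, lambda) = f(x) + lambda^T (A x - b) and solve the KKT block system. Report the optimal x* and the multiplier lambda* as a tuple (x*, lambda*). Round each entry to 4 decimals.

Form the Lagrangian:
  L(x, lambda) = (1/2) x^T Q x + c^T x + lambda^T (A x - b)
Stationarity (grad_x L = 0): Q x + c + A^T lambda = 0.
Primal feasibility: A x = b.

This gives the KKT block system:
  [ Q   A^T ] [ x     ]   [-c ]
  [ A    0  ] [ lambda ] = [ b ]

Solving the linear system:
  x*      = (2.9111, 0.9556, 2.0889)
  lambda* = (-10.5037, 6.1778)
  f(x*)   = 41.4111

x* = (2.9111, 0.9556, 2.0889), lambda* = (-10.5037, 6.1778)


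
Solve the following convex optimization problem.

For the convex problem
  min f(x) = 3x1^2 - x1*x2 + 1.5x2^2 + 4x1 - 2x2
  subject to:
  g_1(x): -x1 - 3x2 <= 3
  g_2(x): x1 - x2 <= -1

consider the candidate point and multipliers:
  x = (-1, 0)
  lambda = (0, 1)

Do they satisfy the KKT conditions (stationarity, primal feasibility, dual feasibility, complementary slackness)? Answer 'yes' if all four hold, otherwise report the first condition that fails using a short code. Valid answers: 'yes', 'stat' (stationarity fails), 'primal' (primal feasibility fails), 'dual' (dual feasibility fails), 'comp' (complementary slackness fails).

Gradient of f: grad f(x) = Q x + c = (-2, -1)
Constraint values g_i(x) = a_i^T x - b_i:
  g_1((-1, 0)) = -2
  g_2((-1, 0)) = 0
Stationarity residual: grad f(x) + sum_i lambda_i a_i = (-1, -2)
  -> stationarity FAILS
Primal feasibility (all g_i <= 0): OK
Dual feasibility (all lambda_i >= 0): OK
Complementary slackness (lambda_i * g_i(x) = 0 for all i): OK

Verdict: the first failing condition is stationarity -> stat.

stat


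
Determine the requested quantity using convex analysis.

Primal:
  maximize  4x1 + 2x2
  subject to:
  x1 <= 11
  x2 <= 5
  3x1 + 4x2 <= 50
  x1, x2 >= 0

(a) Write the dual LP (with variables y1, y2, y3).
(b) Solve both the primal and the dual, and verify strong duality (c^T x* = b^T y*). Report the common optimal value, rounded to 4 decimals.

The standard primal-dual pair for 'max c^T x s.t. A x <= b, x >= 0' is:
  Dual:  min b^T y  s.t.  A^T y >= c,  y >= 0.

So the dual LP is:
  minimize  11y1 + 5y2 + 50y3
  subject to:
    y1 + 3y3 >= 4
    y2 + 4y3 >= 2
    y1, y2, y3 >= 0

Solving the primal: x* = (11, 4.25).
  primal value c^T x* = 52.5.
Solving the dual: y* = (2.5, 0, 0.5).
  dual value b^T y* = 52.5.
Strong duality: c^T x* = b^T y*. Confirmed.

52.5


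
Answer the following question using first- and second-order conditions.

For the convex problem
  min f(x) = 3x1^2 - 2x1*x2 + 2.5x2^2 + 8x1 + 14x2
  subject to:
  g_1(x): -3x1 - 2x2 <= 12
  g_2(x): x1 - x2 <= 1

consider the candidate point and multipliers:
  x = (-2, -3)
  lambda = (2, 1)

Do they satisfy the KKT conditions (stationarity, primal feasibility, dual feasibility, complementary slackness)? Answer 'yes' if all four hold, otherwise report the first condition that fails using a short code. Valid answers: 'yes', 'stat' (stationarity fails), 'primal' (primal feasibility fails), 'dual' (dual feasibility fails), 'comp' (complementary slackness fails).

Gradient of f: grad f(x) = Q x + c = (2, 3)
Constraint values g_i(x) = a_i^T x - b_i:
  g_1((-2, -3)) = 0
  g_2((-2, -3)) = 0
Stationarity residual: grad f(x) + sum_i lambda_i a_i = (-3, -2)
  -> stationarity FAILS
Primal feasibility (all g_i <= 0): OK
Dual feasibility (all lambda_i >= 0): OK
Complementary slackness (lambda_i * g_i(x) = 0 for all i): OK

Verdict: the first failing condition is stationarity -> stat.

stat


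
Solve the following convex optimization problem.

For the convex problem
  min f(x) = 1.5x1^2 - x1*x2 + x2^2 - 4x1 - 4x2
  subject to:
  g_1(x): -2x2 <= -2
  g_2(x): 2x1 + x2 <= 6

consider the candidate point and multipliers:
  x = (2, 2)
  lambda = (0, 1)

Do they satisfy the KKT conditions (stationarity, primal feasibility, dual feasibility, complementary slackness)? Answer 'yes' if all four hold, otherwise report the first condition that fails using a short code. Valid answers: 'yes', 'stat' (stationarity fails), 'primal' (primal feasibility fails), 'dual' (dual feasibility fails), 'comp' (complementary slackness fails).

Gradient of f: grad f(x) = Q x + c = (0, -2)
Constraint values g_i(x) = a_i^T x - b_i:
  g_1((2, 2)) = -2
  g_2((2, 2)) = 0
Stationarity residual: grad f(x) + sum_i lambda_i a_i = (2, -1)
  -> stationarity FAILS
Primal feasibility (all g_i <= 0): OK
Dual feasibility (all lambda_i >= 0): OK
Complementary slackness (lambda_i * g_i(x) = 0 for all i): OK

Verdict: the first failing condition is stationarity -> stat.

stat


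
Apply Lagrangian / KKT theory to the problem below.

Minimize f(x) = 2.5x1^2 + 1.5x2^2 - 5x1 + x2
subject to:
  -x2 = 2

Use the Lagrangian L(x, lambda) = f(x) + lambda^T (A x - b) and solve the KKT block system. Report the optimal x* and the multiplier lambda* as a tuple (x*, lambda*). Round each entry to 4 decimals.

Form the Lagrangian:
  L(x, lambda) = (1/2) x^T Q x + c^T x + lambda^T (A x - b)
Stationarity (grad_x L = 0): Q x + c + A^T lambda = 0.
Primal feasibility: A x = b.

This gives the KKT block system:
  [ Q   A^T ] [ x     ]   [-c ]
  [ A    0  ] [ lambda ] = [ b ]

Solving the linear system:
  x*      = (1, -2)
  lambda* = (-5)
  f(x*)   = 1.5

x* = (1, -2), lambda* = (-5)


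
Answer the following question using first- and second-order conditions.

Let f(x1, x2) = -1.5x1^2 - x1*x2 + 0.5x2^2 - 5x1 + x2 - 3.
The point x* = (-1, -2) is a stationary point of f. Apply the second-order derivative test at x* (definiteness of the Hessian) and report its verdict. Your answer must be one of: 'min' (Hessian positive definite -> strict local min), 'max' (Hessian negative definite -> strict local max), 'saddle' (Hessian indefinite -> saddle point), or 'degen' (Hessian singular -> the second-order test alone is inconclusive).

Compute the Hessian H = grad^2 f:
  H = [[-3, -1], [-1, 1]]
Verify stationarity: grad f(x*) = H x* + g = (0, 0).
Eigenvalues of H: -3.2361, 1.2361.
Eigenvalues have mixed signs, so H is indefinite -> x* is a saddle point.

saddle


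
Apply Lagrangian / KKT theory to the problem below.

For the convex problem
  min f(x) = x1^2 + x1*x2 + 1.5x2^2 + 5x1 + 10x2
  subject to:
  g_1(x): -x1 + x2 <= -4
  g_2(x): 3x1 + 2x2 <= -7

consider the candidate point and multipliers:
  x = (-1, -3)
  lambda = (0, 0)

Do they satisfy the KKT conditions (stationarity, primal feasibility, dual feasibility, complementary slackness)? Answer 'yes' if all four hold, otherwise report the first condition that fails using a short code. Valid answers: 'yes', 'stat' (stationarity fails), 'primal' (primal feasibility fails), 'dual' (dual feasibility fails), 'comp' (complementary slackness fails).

Gradient of f: grad f(x) = Q x + c = (0, 0)
Constraint values g_i(x) = a_i^T x - b_i:
  g_1((-1, -3)) = 2
  g_2((-1, -3)) = -2
Stationarity residual: grad f(x) + sum_i lambda_i a_i = (0, 0)
  -> stationarity OK
Primal feasibility (all g_i <= 0): FAILS
Dual feasibility (all lambda_i >= 0): OK
Complementary slackness (lambda_i * g_i(x) = 0 for all i): OK

Verdict: the first failing condition is primal_feasibility -> primal.

primal


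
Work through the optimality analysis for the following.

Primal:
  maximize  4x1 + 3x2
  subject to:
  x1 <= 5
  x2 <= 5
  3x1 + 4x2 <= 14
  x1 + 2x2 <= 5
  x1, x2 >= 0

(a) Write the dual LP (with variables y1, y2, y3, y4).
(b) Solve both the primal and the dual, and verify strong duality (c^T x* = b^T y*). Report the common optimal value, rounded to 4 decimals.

The standard primal-dual pair for 'max c^T x s.t. A x <= b, x >= 0' is:
  Dual:  min b^T y  s.t.  A^T y >= c,  y >= 0.

So the dual LP is:
  minimize  5y1 + 5y2 + 14y3 + 5y4
  subject to:
    y1 + 3y3 + y4 >= 4
    y2 + 4y3 + 2y4 >= 3
    y1, y2, y3, y4 >= 0

Solving the primal: x* = (4.6667, 0).
  primal value c^T x* = 18.6667.
Solving the dual: y* = (0, 0, 1.3333, 0).
  dual value b^T y* = 18.6667.
Strong duality: c^T x* = b^T y*. Confirmed.

18.6667


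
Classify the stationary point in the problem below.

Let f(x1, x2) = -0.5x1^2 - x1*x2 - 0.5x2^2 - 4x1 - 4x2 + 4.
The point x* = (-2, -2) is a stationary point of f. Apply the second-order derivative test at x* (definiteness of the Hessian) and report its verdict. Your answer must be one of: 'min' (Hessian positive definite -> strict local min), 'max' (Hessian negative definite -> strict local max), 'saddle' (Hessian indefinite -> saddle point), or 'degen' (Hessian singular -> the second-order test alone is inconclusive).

Compute the Hessian H = grad^2 f:
  H = [[-1, -1], [-1, -1]]
Verify stationarity: grad f(x*) = H x* + g = (0, 0).
Eigenvalues of H: -2, 0.
H has a zero eigenvalue (singular; negative semidefinite but not definite), so H is neither positive definite, negative definite, nor indefinite. The second-order test alone is inconclusive -> degen.
(Indeed, f is constant along the null direction of H through x*, so x* is not a strict local extremum.)

degen


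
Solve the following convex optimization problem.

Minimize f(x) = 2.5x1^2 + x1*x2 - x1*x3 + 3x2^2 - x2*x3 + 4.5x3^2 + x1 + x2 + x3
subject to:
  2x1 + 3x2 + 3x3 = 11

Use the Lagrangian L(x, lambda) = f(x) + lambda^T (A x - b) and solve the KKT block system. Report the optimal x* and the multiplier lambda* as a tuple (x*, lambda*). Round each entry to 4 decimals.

Form the Lagrangian:
  L(x, lambda) = (1/2) x^T Q x + c^T x + lambda^T (A x - b)
Stationarity (grad_x L = 0): Q x + c + A^T lambda = 0.
Primal feasibility: A x = b.

This gives the KKT block system:
  [ Q   A^T ] [ x     ]   [-c ]
  [ A    0  ] [ lambda ] = [ b ]

Solving the linear system:
  x*      = (1.1227, 1.5845, 1.3337)
  lambda* = (-3.432)
  f(x*)   = 20.8967

x* = (1.1227, 1.5845, 1.3337), lambda* = (-3.432)


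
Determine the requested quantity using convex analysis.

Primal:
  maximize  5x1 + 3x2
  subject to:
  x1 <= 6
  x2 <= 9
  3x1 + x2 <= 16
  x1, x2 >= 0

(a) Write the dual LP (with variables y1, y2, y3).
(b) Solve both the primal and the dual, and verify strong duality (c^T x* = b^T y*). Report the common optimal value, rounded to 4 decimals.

The standard primal-dual pair for 'max c^T x s.t. A x <= b, x >= 0' is:
  Dual:  min b^T y  s.t.  A^T y >= c,  y >= 0.

So the dual LP is:
  minimize  6y1 + 9y2 + 16y3
  subject to:
    y1 + 3y3 >= 5
    y2 + y3 >= 3
    y1, y2, y3 >= 0

Solving the primal: x* = (2.3333, 9).
  primal value c^T x* = 38.6667.
Solving the dual: y* = (0, 1.3333, 1.6667).
  dual value b^T y* = 38.6667.
Strong duality: c^T x* = b^T y*. Confirmed.

38.6667


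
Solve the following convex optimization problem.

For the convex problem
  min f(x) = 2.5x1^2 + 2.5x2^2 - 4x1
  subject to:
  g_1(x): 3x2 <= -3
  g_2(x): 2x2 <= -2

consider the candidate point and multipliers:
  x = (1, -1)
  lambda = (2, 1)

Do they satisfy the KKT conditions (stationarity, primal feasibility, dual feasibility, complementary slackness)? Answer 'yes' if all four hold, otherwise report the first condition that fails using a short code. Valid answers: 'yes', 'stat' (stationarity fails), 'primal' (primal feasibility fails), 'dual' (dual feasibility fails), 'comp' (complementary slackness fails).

Gradient of f: grad f(x) = Q x + c = (1, -5)
Constraint values g_i(x) = a_i^T x - b_i:
  g_1((1, -1)) = 0
  g_2((1, -1)) = 0
Stationarity residual: grad f(x) + sum_i lambda_i a_i = (1, 3)
  -> stationarity FAILS
Primal feasibility (all g_i <= 0): OK
Dual feasibility (all lambda_i >= 0): OK
Complementary slackness (lambda_i * g_i(x) = 0 for all i): OK

Verdict: the first failing condition is stationarity -> stat.

stat


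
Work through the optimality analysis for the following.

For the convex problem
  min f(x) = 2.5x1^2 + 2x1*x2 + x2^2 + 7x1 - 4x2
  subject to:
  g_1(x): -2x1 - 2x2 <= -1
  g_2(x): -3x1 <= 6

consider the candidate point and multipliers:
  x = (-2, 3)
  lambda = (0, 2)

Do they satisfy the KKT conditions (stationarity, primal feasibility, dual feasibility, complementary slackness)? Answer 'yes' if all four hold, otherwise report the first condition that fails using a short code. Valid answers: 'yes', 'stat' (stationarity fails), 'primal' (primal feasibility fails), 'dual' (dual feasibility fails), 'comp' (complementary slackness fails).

Gradient of f: grad f(x) = Q x + c = (3, -2)
Constraint values g_i(x) = a_i^T x - b_i:
  g_1((-2, 3)) = -1
  g_2((-2, 3)) = 0
Stationarity residual: grad f(x) + sum_i lambda_i a_i = (-3, -2)
  -> stationarity FAILS
Primal feasibility (all g_i <= 0): OK
Dual feasibility (all lambda_i >= 0): OK
Complementary slackness (lambda_i * g_i(x) = 0 for all i): OK

Verdict: the first failing condition is stationarity -> stat.

stat


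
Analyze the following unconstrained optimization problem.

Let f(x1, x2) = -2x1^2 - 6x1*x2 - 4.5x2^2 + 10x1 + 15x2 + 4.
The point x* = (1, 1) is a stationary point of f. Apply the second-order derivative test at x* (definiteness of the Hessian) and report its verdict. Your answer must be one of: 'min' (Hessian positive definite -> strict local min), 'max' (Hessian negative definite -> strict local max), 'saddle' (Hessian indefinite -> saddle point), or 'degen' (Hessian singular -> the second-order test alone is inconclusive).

Compute the Hessian H = grad^2 f:
  H = [[-4, -6], [-6, -9]]
Verify stationarity: grad f(x*) = H x* + g = (0, 0).
Eigenvalues of H: -13, 0.
H has a zero eigenvalue (singular; negative semidefinite but not definite), so H is neither positive definite, negative definite, nor indefinite. The second-order test alone is inconclusive -> degen.
(Indeed, f is constant along the null direction of H through x*, so x* is not a strict local extremum.)

degen


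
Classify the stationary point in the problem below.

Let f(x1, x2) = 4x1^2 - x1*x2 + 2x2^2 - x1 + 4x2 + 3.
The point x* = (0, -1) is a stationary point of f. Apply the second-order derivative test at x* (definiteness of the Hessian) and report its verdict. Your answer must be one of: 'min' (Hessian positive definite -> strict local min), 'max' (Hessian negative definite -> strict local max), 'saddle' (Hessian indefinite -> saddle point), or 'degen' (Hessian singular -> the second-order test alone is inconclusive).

Compute the Hessian H = grad^2 f:
  H = [[8, -1], [-1, 4]]
Verify stationarity: grad f(x*) = H x* + g = (0, 0).
Eigenvalues of H: 3.7639, 8.2361.
Both eigenvalues > 0, so H is positive definite -> x* is a strict local min.

min


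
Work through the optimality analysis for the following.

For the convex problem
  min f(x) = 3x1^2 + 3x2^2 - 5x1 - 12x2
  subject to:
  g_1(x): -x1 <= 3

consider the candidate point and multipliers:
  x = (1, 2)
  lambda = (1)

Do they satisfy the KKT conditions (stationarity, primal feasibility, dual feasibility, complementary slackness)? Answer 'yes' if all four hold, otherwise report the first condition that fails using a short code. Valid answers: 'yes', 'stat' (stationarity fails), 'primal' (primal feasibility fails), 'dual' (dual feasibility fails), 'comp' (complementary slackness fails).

Gradient of f: grad f(x) = Q x + c = (1, 0)
Constraint values g_i(x) = a_i^T x - b_i:
  g_1((1, 2)) = -4
Stationarity residual: grad f(x) + sum_i lambda_i a_i = (0, 0)
  -> stationarity OK
Primal feasibility (all g_i <= 0): OK
Dual feasibility (all lambda_i >= 0): OK
Complementary slackness (lambda_i * g_i(x) = 0 for all i): FAILS

Verdict: the first failing condition is complementary_slackness -> comp.

comp


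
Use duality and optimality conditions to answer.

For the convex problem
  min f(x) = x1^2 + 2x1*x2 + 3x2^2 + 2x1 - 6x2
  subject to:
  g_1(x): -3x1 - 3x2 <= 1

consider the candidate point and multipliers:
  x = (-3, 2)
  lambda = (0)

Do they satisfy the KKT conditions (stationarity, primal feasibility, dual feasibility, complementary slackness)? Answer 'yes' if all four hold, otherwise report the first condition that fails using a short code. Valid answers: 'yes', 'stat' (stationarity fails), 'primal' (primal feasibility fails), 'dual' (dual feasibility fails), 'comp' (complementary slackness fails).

Gradient of f: grad f(x) = Q x + c = (0, 0)
Constraint values g_i(x) = a_i^T x - b_i:
  g_1((-3, 2)) = 2
Stationarity residual: grad f(x) + sum_i lambda_i a_i = (0, 0)
  -> stationarity OK
Primal feasibility (all g_i <= 0): FAILS
Dual feasibility (all lambda_i >= 0): OK
Complementary slackness (lambda_i * g_i(x) = 0 for all i): OK

Verdict: the first failing condition is primal_feasibility -> primal.

primal


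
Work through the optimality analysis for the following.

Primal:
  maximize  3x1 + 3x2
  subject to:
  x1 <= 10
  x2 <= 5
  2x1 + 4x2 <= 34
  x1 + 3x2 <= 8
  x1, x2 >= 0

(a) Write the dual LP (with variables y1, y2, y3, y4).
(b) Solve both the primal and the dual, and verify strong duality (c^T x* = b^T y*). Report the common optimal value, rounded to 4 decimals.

The standard primal-dual pair for 'max c^T x s.t. A x <= b, x >= 0' is:
  Dual:  min b^T y  s.t.  A^T y >= c,  y >= 0.

So the dual LP is:
  minimize  10y1 + 5y2 + 34y3 + 8y4
  subject to:
    y1 + 2y3 + y4 >= 3
    y2 + 4y3 + 3y4 >= 3
    y1, y2, y3, y4 >= 0

Solving the primal: x* = (8, 0).
  primal value c^T x* = 24.
Solving the dual: y* = (0, 0, 0, 3).
  dual value b^T y* = 24.
Strong duality: c^T x* = b^T y*. Confirmed.

24


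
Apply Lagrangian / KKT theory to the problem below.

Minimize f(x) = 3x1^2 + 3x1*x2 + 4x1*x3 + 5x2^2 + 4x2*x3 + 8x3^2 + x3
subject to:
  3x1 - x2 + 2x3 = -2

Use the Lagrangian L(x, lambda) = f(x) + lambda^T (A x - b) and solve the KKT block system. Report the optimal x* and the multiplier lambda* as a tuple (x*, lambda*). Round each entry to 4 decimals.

Form the Lagrangian:
  L(x, lambda) = (1/2) x^T Q x + c^T x + lambda^T (A x - b)
Stationarity (grad_x L = 0): Q x + c + A^T lambda = 0.
Primal feasibility: A x = b.

This gives the KKT block system:
  [ Q   A^T ] [ x     ]   [-c ]
  [ A    0  ] [ lambda ] = [ b ]

Solving the linear system:
  x*      = (-0.4946, 0.2817, -0.1173)
  lambda* = (0.8639)
  f(x*)   = 0.8053

x* = (-0.4946, 0.2817, -0.1173), lambda* = (0.8639)


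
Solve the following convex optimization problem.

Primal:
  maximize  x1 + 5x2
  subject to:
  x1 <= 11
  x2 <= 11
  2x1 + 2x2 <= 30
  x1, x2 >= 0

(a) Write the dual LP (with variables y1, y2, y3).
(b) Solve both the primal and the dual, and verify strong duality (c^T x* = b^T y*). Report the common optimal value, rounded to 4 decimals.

The standard primal-dual pair for 'max c^T x s.t. A x <= b, x >= 0' is:
  Dual:  min b^T y  s.t.  A^T y >= c,  y >= 0.

So the dual LP is:
  minimize  11y1 + 11y2 + 30y3
  subject to:
    y1 + 2y3 >= 1
    y2 + 2y3 >= 5
    y1, y2, y3 >= 0

Solving the primal: x* = (4, 11).
  primal value c^T x* = 59.
Solving the dual: y* = (0, 4, 0.5).
  dual value b^T y* = 59.
Strong duality: c^T x* = b^T y*. Confirmed.

59


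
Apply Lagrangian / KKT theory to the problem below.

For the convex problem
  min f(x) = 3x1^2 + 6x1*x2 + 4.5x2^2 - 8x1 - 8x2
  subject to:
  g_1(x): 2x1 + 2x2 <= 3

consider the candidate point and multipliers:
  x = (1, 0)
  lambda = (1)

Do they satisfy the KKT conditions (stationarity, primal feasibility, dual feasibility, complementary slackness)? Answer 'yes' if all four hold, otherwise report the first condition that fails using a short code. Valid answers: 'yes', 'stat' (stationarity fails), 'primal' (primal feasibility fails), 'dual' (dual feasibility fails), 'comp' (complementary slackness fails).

Gradient of f: grad f(x) = Q x + c = (-2, -2)
Constraint values g_i(x) = a_i^T x - b_i:
  g_1((1, 0)) = -1
Stationarity residual: grad f(x) + sum_i lambda_i a_i = (0, 0)
  -> stationarity OK
Primal feasibility (all g_i <= 0): OK
Dual feasibility (all lambda_i >= 0): OK
Complementary slackness (lambda_i * g_i(x) = 0 for all i): FAILS

Verdict: the first failing condition is complementary_slackness -> comp.

comp


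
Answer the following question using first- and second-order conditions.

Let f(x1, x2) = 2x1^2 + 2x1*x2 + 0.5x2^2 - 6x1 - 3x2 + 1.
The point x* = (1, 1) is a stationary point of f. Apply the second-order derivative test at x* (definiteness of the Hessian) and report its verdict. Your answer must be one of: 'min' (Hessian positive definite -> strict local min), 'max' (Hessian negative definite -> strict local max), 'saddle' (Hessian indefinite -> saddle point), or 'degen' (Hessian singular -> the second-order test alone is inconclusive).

Compute the Hessian H = grad^2 f:
  H = [[4, 2], [2, 1]]
Verify stationarity: grad f(x*) = H x* + g = (0, 0).
Eigenvalues of H: 0, 5.
H has a zero eigenvalue (singular; positive semidefinite but not definite), so H is neither positive definite, negative definite, nor indefinite. The second-order test alone is inconclusive -> degen.
(Indeed, f is constant along the null direction of H through x*, so x* is not a strict local extremum.)

degen


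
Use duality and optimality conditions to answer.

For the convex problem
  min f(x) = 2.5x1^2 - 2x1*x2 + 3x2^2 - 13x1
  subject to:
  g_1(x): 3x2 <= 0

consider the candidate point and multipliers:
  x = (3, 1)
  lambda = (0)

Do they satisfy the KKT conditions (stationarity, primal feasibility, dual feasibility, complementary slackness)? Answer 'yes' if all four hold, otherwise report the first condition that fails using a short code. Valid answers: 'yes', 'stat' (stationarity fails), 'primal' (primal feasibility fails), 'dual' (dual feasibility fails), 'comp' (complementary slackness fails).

Gradient of f: grad f(x) = Q x + c = (0, 0)
Constraint values g_i(x) = a_i^T x - b_i:
  g_1((3, 1)) = 3
Stationarity residual: grad f(x) + sum_i lambda_i a_i = (0, 0)
  -> stationarity OK
Primal feasibility (all g_i <= 0): FAILS
Dual feasibility (all lambda_i >= 0): OK
Complementary slackness (lambda_i * g_i(x) = 0 for all i): OK

Verdict: the first failing condition is primal_feasibility -> primal.

primal
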